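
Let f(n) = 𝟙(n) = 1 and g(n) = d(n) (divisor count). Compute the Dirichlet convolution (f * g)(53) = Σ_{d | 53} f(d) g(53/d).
(𝟙 * d)(53) = 3

Divisors of 53: [1, 53]. For each d | 53:
  d = 1: 𝟙(1) · d(53/1) = 1 · 2 = 2
  d = 53: 𝟙(53) · d(53/53) = 1 · 1 = 1
Summing: (𝟙 * d)(53) = 2 + 1 = 3.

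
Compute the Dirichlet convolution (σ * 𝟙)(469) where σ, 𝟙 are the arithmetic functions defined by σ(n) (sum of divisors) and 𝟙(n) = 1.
(σ * 𝟙)(469) = 621

Divisors of 469: [1, 7, 67, 469]. For each d | 469:
  d = 1: σ(1) · 𝟙(469/1) = 1 · 1 = 1
  d = 7: σ(7) · 𝟙(469/7) = 8 · 1 = 8
  d = 67: σ(67) · 𝟙(469/67) = 68 · 1 = 68
  d = 469: σ(469) · 𝟙(469/469) = 544 · 1 = 544
Summing: (σ * 𝟙)(469) = 1 + 8 + 68 + 544 = 621.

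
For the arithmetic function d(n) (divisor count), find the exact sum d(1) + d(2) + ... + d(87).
Σ_{n ≤ 87} d(n) = 403

Compute d(n) for each 1 ≤ n ≤ 87: d(1) = 1, d(2) = 2, d(3) = 2, d(4) = 3, d(5) = 2, d(6) = 4, d(7) = 2, d(8) = 4, d(9) = 3, d(10) = 4, d(11) = 2, d(12) = 6, d(13) = 2, d(14) = 4, d(15) = 4, d(16) = 5, d(17) = 2, d(18) = 6, d(19) = 2, d(20) = 6, d(21) = 4, d(22) = 4, d(23) = 2, d(24) = 8, d(25) = 3, d(26) = 4, d(27) = 4, d(28) = 6, d(29) = 2, d(30) = 8, d(31) = 2, d(32) = 6, d(33) = 4, d(34) = 4, d(35) = 4, d(36) = 9, d(37) = 2, d(38) = 4, d(39) = 4, d(40) = 8, d(41) = 2, d(42) = 8, d(43) = 2, d(44) = 6, d(45) = 6, d(46) = 4, d(47) = 2, d(48) = 10, d(49) = 3, d(50) = 6, d(51) = 4, d(52) = 6, d(53) = 2, d(54) = 8, d(55) = 4, d(56) = 8, d(57) = 4, d(58) = 4, d(59) = 2, d(60) = 12, d(61) = 2, d(62) = 4, d(63) = 6, d(64) = 7, d(65) = 4, d(66) = 8, d(67) = 2, d(68) = 6, d(69) = 4, d(70) = 8, d(71) = 2, d(72) = 12, d(73) = 2, d(74) = 4, d(75) = 6, d(76) = 6, d(77) = 4, d(78) = 8, d(79) = 2, d(80) = 10, d(81) = 5, d(82) = 4, d(83) = 2, d(84) = 12, d(85) = 4, d(86) = 4, d(87) = 4. Summing all 87 values: 403. (Dirichlet's divisor formula: Σ_{n ≤ x} d(n) = x ln(x) + (2γ − 1) x + O(√x). For x = 87, the asymptotic estimate is ≈ 401.97.)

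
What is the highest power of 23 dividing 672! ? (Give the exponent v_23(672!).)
v_23(672!) = 30

Legendre's formula: v_p(n!) = Σ_{k ≥ 1} ⌊n / p^k⌋. For p = 23, n = 672, the terms are:
  ⌊672/23^1⌋ = ⌊672/23⌋ = 29
  ⌊672/23^2⌋ = ⌊672/529⌋ = 1
(the next term ⌊672/23^3⌋ = 0, terminating the sum). Summing: v_23(672!) = 29 + 1 = 30.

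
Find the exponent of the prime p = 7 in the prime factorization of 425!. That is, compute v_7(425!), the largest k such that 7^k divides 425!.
v_7(425!) = 69

Legendre's formula: v_p(n!) = Σ_{k ≥ 1} ⌊n / p^k⌋. For p = 7, n = 425, the terms are:
  ⌊425/7^1⌋ = ⌊425/7⌋ = 60
  ⌊425/7^2⌋ = ⌊425/49⌋ = 8
  ⌊425/7^3⌋ = ⌊425/343⌋ = 1
(the next term ⌊425/7^4⌋ = 0, terminating the sum). Summing: v_7(425!) = 60 + 8 + 1 = 69.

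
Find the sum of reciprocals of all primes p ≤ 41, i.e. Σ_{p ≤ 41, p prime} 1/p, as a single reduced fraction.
Σ 1/p = 492007393304957/304250263527210

π(41) = 13, so the primes ≤ 41 are [2, 3, 5, 7, 11, 13, 17, 19, 23, 29, 31, 37, 41]. Summing 1/p over these primes: 492007393304957/304250263527210 ≈ 1.6171. Mertens estimate ln ln(41) + 0.2615 ≈ 1.5735.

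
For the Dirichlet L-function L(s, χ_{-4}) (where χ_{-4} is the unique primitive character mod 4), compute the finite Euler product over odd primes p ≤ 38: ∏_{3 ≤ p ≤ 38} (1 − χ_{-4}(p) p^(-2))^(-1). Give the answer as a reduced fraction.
∏ = 136633422149134339/149104402366464000

The odd primes p ≤ 38 are [3, 5, 7, 11, 13, 17, 19, 23, 29, 31, 37]. For each, χ(p) = 1 if p ≡ 1 mod 4, χ(p) = −1 if p ≡ 3 mod 4. Taking (1 − χ(p)/p^2)^(-1) = p^2/(p^2 − χ(p)): (1 − (-1)/3^2)^(-1) · (1 − (1)/5^2)^(-1) · (1 − (-1)/7^2)^(-1) · (1 − (-1)/11^2)^(-1) · (1 − (1)/13^2)^(-1) · (1 − (1)/17^2)^(-1) · (1 − (-1)/19^2)^(-1) · (1 − (-1)/23^2)^(-1) · (1 − (1)/29^2)^(-1) · (1 − (-1)/31^2)^(-1) · (1 − (1)/37^2)^(-1) = 136633422149134339/149104402366464000.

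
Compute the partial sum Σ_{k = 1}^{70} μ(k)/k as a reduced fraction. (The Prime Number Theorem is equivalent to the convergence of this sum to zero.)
Σ μ(k)/k = 336338530534578047569/224523472888007630167974

Values of μ(k) for 1 ≤ k ≤ 70: μ(1) = 1, μ(2) = -1, μ(3) = -1, μ(5) = -1, μ(6) = 1, μ(7) = -1, μ(10) = 1, μ(11) = -1, μ(13) = -1, μ(14) = 1, μ(15) = 1, μ(17) = -1, μ(19) = -1, μ(21) = 1, μ(22) = 1, μ(23) = -1, μ(26) = 1, μ(29) = -1, μ(30) = -1, μ(31) = -1, μ(33) = 1, μ(34) = 1, μ(35) = 1, μ(37) = -1, μ(38) = 1, μ(39) = 1, μ(41) = -1, μ(42) = -1, μ(43) = -1, μ(46) = 1, μ(47) = -1, μ(51) = 1, μ(53) = -1, μ(55) = 1, μ(57) = 1, μ(58) = 1, μ(59) = -1, μ(61) = -1, μ(62) = 1, μ(65) = 1, μ(66) = -1, μ(67) = -1, μ(69) = 1, μ(70) = -1, with μ = 0 on non-squarefree integers. Summing μ(k)/k for k where μ(k) ≠ 0 gives 336338530534578047569/224523472888007630167974 ≈ 0.0015. (PNT ⟺ this sum → 0 as n → ∞.)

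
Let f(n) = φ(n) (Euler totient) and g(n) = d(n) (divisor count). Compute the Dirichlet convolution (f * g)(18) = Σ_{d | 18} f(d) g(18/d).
(φ * d)(18) = 39

Divisors of 18: [1, 2, 3, 6, 9, 18]. For each d | 18:
  d = 1: φ(1) · d(18/1) = 1 · 6 = 6
  d = 2: φ(2) · d(18/2) = 1 · 3 = 3
  d = 3: φ(3) · d(18/3) = 2 · 4 = 8
  d = 6: φ(6) · d(18/6) = 2 · 2 = 4
  d = 9: φ(9) · d(18/9) = 6 · 2 = 12
  d = 18: φ(18) · d(18/18) = 6 · 1 = 6
Summing: (φ * d)(18) = 6 + 3 + 8 + 4 + 12 + 6 = 39.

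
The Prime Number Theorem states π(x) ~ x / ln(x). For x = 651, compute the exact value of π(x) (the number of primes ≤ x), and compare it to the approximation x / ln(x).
π(651) = 118;  x/ln(x) ≈ 100.49;  relative error ≈ 14.84%.

Directly count primes up to 651: π(651) = 118. The PNT approximation gives 651/ln(651) ≈ 651/6.47851 ≈ 100.49. Relative error (π(x) − x/ln(x)) / π(x) ≈ 14.84%; the approximation is known to undercount slightly (Li(x) is a better estimate).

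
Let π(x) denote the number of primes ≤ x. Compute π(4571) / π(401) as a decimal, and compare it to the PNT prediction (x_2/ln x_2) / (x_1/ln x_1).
π(4571)/π(401) = 619/79 ≈ 7.8354;  PNT prediction ≈ 8.1074.

π(401) = 79 and π(4571) = 619, so π(4571)/π(401) ≈ 7.8354. The PNT-predicted ratio is (4571/ln(4571)) / (401/ln(401)) ≈ 8.1074. The two agree to within a few percent, as expected.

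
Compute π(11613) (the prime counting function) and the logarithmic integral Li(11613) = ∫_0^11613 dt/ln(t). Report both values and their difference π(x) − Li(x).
π(11613) = 1396;  Li(11613) ≈ 1419.83;  π(x) − Li(x) ≈ -23.83.

Direct count of primes ≤ 11613 gives π(11613) = 1396. Numerical evaluation of the logarithmic integral gives Li(11613) ≈ 1419.83. The difference π(x) − Li(x) ≈ -23.83 is typically negative for small/moderate x (Li(x) overestimates), though Littlewood's theorem shows this sign changes infinitely often.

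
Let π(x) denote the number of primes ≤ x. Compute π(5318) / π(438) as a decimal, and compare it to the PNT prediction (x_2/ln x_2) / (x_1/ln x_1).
π(5318)/π(438) = 704/84 ≈ 8.3810;  PNT prediction ≈ 8.6081.

π(438) = 84 and π(5318) = 704, so π(5318)/π(438) ≈ 8.3810. The PNT-predicted ratio is (5318/ln(5318)) / (438/ln(438)) ≈ 8.6081. The two agree to within a few percent, as expected.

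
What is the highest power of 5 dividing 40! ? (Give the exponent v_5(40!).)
v_5(40!) = 9

Legendre's formula: v_p(n!) = Σ_{k ≥ 1} ⌊n / p^k⌋. For p = 5, n = 40, the terms are:
  ⌊40/5^1⌋ = ⌊40/5⌋ = 8
  ⌊40/5^2⌋ = ⌊40/25⌋ = 1
(the next term ⌊40/5^3⌋ = 0, terminating the sum). Summing: v_5(40!) = 8 + 1 = 9.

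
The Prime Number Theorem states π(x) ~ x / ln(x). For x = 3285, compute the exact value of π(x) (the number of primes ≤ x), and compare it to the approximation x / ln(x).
π(3285) = 462;  x/ln(x) ≈ 405.70;  relative error ≈ 12.19%.

Directly count primes up to 3285: π(3285) = 462. The PNT approximation gives 3285/ln(3285) ≈ 3285/8.09712 ≈ 405.70. Relative error (π(x) − x/ln(x)) / π(x) ≈ 12.19%; the approximation is known to undercount slightly (Li(x) is a better estimate).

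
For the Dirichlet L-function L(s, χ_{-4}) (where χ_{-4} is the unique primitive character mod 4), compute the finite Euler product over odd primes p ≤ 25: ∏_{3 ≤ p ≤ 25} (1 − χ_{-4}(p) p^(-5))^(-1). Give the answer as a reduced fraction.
∏ = 19221914719363107239019289471588875/19296053991287416836128860852453376

The odd primes p ≤ 25 are [3, 5, 7, 11, 13, 17, 19, 23]. For each, χ(p) = 1 if p ≡ 1 mod 4, χ(p) = −1 if p ≡ 3 mod 4. Taking (1 − χ(p)/p^5)^(-1) = p^5/(p^5 − χ(p)): (1 − (-1)/3^5)^(-1) · (1 − (1)/5^5)^(-1) · (1 − (-1)/7^5)^(-1) · (1 − (-1)/11^5)^(-1) · (1 − (1)/13^5)^(-1) · (1 − (1)/17^5)^(-1) · (1 − (-1)/19^5)^(-1) · (1 − (-1)/23^5)^(-1) = 19221914719363107239019289471588875/19296053991287416836128860852453376.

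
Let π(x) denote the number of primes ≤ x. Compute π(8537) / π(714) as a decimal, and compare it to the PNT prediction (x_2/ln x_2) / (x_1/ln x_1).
π(8537)/π(714) = 1064/127 ≈ 8.3780;  PNT prediction ≈ 8.6792.

π(714) = 127 and π(8537) = 1064, so π(8537)/π(714) ≈ 8.3780. The PNT-predicted ratio is (8537/ln(8537)) / (714/ln(714)) ≈ 8.6792. The two agree to within a few percent, as expected.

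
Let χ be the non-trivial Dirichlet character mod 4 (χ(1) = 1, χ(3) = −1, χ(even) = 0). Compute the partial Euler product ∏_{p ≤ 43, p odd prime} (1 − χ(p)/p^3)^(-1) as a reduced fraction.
∏ = 53382899586415799670070183783895/55093305095879233542015487574016

The odd primes p ≤ 43 are [3, 5, 7, 11, 13, 17, 19, 23, 29, 31, 37, 41, 43]. For each, χ(p) = 1 if p ≡ 1 mod 4, χ(p) = −1 if p ≡ 3 mod 4. Taking (1 − χ(p)/p^3)^(-1) = p^3/(p^3 − χ(p)): (1 − (-1)/3^3)^(-1) · (1 − (1)/5^3)^(-1) · (1 − (-1)/7^3)^(-1) · (1 − (-1)/11^3)^(-1) · (1 − (1)/13^3)^(-1) · (1 − (1)/17^3)^(-1) · (1 − (-1)/19^3)^(-1) · (1 − (-1)/23^3)^(-1) · (1 − (1)/29^3)^(-1) · (1 − (-1)/31^3)^(-1) · (1 − (1)/37^3)^(-1) · (1 − (1)/41^3)^(-1) · (1 − (-1)/43^3)^(-1) = 53382899586415799670070183783895/55093305095879233542015487574016.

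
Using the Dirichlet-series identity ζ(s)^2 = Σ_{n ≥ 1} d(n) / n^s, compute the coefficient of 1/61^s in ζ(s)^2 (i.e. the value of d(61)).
d(61) = 2

ζ(s)^2 = (Σ 1/m^s)(Σ 1/k^s). The coefficient of 1/n^s in the product is the number of ordered pairs (m, k) with mk = n, which equals d(n). For n = 61, divisors are [1, 61], so d(61) = 2.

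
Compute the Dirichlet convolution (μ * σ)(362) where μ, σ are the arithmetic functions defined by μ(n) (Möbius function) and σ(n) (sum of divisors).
(μ * σ)(362) = 362

Divisors of 362: [1, 2, 181, 362]. For each d | 362:
  d = 1: μ(1) · σ(362/1) = 1 · 546 = 546
  d = 2: μ(2) · σ(362/2) = -1 · 182 = -182
  d = 181: μ(181) · σ(362/181) = -1 · 3 = -3
  d = 362: μ(362) · σ(362/362) = 1 · 1 = 1
Summing: (μ * σ)(362) = 546 + -182 + -3 + 1 = 362.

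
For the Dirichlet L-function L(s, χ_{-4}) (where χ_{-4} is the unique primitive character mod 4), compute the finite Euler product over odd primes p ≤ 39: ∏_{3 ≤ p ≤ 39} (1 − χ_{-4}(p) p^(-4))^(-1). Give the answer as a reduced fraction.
∏ = 36907491853859640421662745584761054387/37320078298954450639637508295357366272

The odd primes p ≤ 39 are [3, 5, 7, 11, 13, 17, 19, 23, 29, 31, 37]. For each, χ(p) = 1 if p ≡ 1 mod 4, χ(p) = −1 if p ≡ 3 mod 4. Taking (1 − χ(p)/p^4)^(-1) = p^4/(p^4 − χ(p)): (1 − (-1)/3^4)^(-1) · (1 − (1)/5^4)^(-1) · (1 − (-1)/7^4)^(-1) · (1 − (-1)/11^4)^(-1) · (1 − (1)/13^4)^(-1) · (1 − (1)/17^4)^(-1) · (1 − (-1)/19^4)^(-1) · (1 − (-1)/23^4)^(-1) · (1 − (1)/29^4)^(-1) · (1 − (-1)/31^4)^(-1) · (1 − (1)/37^4)^(-1) = 36907491853859640421662745584761054387/37320078298954450639637508295357366272.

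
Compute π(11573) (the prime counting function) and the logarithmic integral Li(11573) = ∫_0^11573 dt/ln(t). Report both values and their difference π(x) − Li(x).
π(11573) = 1392;  Li(11573) ≈ 1415.55;  π(x) − Li(x) ≈ -23.55.

Direct count of primes ≤ 11573 gives π(11573) = 1392. Numerical evaluation of the logarithmic integral gives Li(11573) ≈ 1415.55. The difference π(x) − Li(x) ≈ -23.55 is typically negative for small/moderate x (Li(x) overestimates), though Littlewood's theorem shows this sign changes infinitely often.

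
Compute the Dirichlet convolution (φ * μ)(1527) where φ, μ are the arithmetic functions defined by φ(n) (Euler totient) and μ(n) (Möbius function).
(φ * μ)(1527) = 507

Divisors of 1527: [1, 3, 509, 1527]. For each d | 1527:
  d = 1: φ(1) · μ(1527/1) = 1 · 1 = 1
  d = 3: φ(3) · μ(1527/3) = 2 · -1 = -2
  d = 509: φ(509) · μ(1527/509) = 508 · -1 = -508
  d = 1527: φ(1527) · μ(1527/1527) = 1016 · 1 = 1016
Summing: (φ * μ)(1527) = 1 + -2 + -508 + 1016 = 507.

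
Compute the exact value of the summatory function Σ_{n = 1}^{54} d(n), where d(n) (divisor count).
Σ_{n ≤ 54} d(n) = 227

Compute d(n) for each 1 ≤ n ≤ 54: d(1) = 1, d(2) = 2, d(3) = 2, d(4) = 3, d(5) = 2, d(6) = 4, d(7) = 2, d(8) = 4, d(9) = 3, d(10) = 4, d(11) = 2, d(12) = 6, d(13) = 2, d(14) = 4, d(15) = 4, d(16) = 5, d(17) = 2, d(18) = 6, d(19) = 2, d(20) = 6, d(21) = 4, d(22) = 4, d(23) = 2, d(24) = 8, d(25) = 3, d(26) = 4, d(27) = 4, d(28) = 6, d(29) = 2, d(30) = 8, d(31) = 2, d(32) = 6, d(33) = 4, d(34) = 4, d(35) = 4, d(36) = 9, d(37) = 2, d(38) = 4, d(39) = 4, d(40) = 8, d(41) = 2, d(42) = 8, d(43) = 2, d(44) = 6, d(45) = 6, d(46) = 4, d(47) = 2, d(48) = 10, d(49) = 3, d(50) = 6, d(51) = 4, d(52) = 6, d(53) = 2, d(54) = 8. Summing all 54 values: 227. (Dirichlet's divisor formula: Σ_{n ≤ x} d(n) = x ln(x) + (2γ − 1) x + O(√x). For x = 54, the asymptotic estimate is ≈ 223.74.)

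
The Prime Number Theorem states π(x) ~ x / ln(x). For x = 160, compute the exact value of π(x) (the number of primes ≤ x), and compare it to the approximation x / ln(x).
π(160) = 37;  x/ln(x) ≈ 31.53;  relative error ≈ 14.79%.

Directly count primes up to 160: π(160) = 37. The PNT approximation gives 160/ln(160) ≈ 160/5.07517 ≈ 31.53. Relative error (π(x) − x/ln(x)) / π(x) ≈ 14.79%; the approximation is known to undercount slightly (Li(x) is a better estimate).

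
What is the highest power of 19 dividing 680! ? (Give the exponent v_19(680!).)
v_19(680!) = 36

Legendre's formula: v_p(n!) = Σ_{k ≥ 1} ⌊n / p^k⌋. For p = 19, n = 680, the terms are:
  ⌊680/19^1⌋ = ⌊680/19⌋ = 35
  ⌊680/19^2⌋ = ⌊680/361⌋ = 1
(the next term ⌊680/19^3⌋ = 0, terminating the sum). Summing: v_19(680!) = 35 + 1 = 36.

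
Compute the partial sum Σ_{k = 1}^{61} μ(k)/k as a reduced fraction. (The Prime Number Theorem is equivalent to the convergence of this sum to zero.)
Σ μ(k)/k = -8549627883788520181/58644190679703485491635

Values of μ(k) for 1 ≤ k ≤ 61: μ(1) = 1, μ(2) = -1, μ(3) = -1, μ(5) = -1, μ(6) = 1, μ(7) = -1, μ(10) = 1, μ(11) = -1, μ(13) = -1, μ(14) = 1, μ(15) = 1, μ(17) = -1, μ(19) = -1, μ(21) = 1, μ(22) = 1, μ(23) = -1, μ(26) = 1, μ(29) = -1, μ(30) = -1, μ(31) = -1, μ(33) = 1, μ(34) = 1, μ(35) = 1, μ(37) = -1, μ(38) = 1, μ(39) = 1, μ(41) = -1, μ(42) = -1, μ(43) = -1, μ(46) = 1, μ(47) = -1, μ(51) = 1, μ(53) = -1, μ(55) = 1, μ(57) = 1, μ(58) = 1, μ(59) = -1, μ(61) = -1, with μ = 0 on non-squarefree integers. Summing μ(k)/k for k where μ(k) ≠ 0 gives -8549627883788520181/58644190679703485491635 ≈ -0.0001. (PNT ⟺ this sum → 0 as n → ∞.)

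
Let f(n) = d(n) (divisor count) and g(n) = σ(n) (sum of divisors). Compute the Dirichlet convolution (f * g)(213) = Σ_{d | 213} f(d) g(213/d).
(d * σ)(213) = 444

Divisors of 213: [1, 3, 71, 213]. For each d | 213:
  d = 1: d(1) · σ(213/1) = 1 · 288 = 288
  d = 3: d(3) · σ(213/3) = 2 · 72 = 144
  d = 71: d(71) · σ(213/71) = 2 · 4 = 8
  d = 213: d(213) · σ(213/213) = 4 · 1 = 4
Summing: (d * σ)(213) = 288 + 144 + 8 + 4 = 444.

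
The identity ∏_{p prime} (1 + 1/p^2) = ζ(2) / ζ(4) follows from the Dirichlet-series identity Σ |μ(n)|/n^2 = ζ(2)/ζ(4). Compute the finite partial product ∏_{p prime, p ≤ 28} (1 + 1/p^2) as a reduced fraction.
∏ = 3394003400000/2252055594789

The primes p ≤ 28 are [2, 3, 5, 7, 11, 13, 17, 19, 23]. For each, (1 + 1/p^2) = (p^2 + 1)/p^2. Multiplying these fractions over p ∈ [2, 3, 5, 7, 11, 13, 17, 19, 23] gives 3394003400000/2252055594789. (In the limit P → ∞ this tends to ζ(2)/ζ(4).)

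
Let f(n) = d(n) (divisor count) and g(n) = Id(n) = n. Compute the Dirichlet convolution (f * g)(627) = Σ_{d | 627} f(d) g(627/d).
(d * Id)(627) = 1365

Divisors of 627: [1, 3, 11, 19, 33, 57, 209, 627]. For each d | 627:
  d = 1: d(1) · Id(627/1) = 1 · 627 = 627
  d = 3: d(3) · Id(627/3) = 2 · 209 = 418
  d = 11: d(11) · Id(627/11) = 2 · 57 = 114
  d = 19: d(19) · Id(627/19) = 2 · 33 = 66
  d = 33: d(33) · Id(627/33) = 4 · 19 = 76
  d = 57: d(57) · Id(627/57) = 4 · 11 = 44
  d = 209: d(209) · Id(627/209) = 4 · 3 = 12
  d = 627: d(627) · Id(627/627) = 8 · 1 = 8
Summing: (d * Id)(627) = 627 + 418 + 114 + 66 + 76 + 44 + 12 + 8 = 1365.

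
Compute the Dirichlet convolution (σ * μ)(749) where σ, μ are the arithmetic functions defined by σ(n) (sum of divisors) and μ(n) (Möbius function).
(σ * μ)(749) = 749

Divisors of 749: [1, 7, 107, 749]. For each d | 749:
  d = 1: σ(1) · μ(749/1) = 1 · 1 = 1
  d = 7: σ(7) · μ(749/7) = 8 · -1 = -8
  d = 107: σ(107) · μ(749/107) = 108 · -1 = -108
  d = 749: σ(749) · μ(749/749) = 864 · 1 = 864
Summing: (σ * μ)(749) = 1 + -8 + -108 + 864 = 749.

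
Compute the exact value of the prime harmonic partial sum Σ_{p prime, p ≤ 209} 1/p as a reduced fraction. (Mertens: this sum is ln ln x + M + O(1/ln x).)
Σ 1/p = 15202313841027497739047080375538859939135227730139536997746371469607707132833646367/7799922041683461553249199106329813876687996789903550945093032474868511536164700810

π(209) = 46, so the primes ≤ 209 are [2, 3, 5, 7, 11, 13, 17, 19, 23, 29, 31, 37, 41, 43, 47, 53, 59, 61, 67, 71, 73, 79, 83, 89, 97, 101, 103, 107, 109, 113, 127, 131, 137, 139, 149, 151, 157, 163, 167, 173, 179, 181, 191, 193, 197, 199]. Summing 1/p over these primes: 15202313841027497739047080375538859939135227730139536997746371469607707132833646367/7799922041683461553249199106329813876687996789903550945093032474868511536164700810 ≈ 1.9490. Mertens estimate ln ln(209) + 0.2615 ≈ 1.9372.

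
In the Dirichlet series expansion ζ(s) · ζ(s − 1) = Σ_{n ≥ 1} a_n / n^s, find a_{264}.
σ(264) = 720

In the product (Σ m^0/m^s)(Σ k / k^s) = Σ (Σ_{d | n} d) / n^s, the coefficient of 1/n^s is σ(n) = Σ_{d | n} d. For n = 264, divisors are [1, 2, 3, 4, 6, 8, 11, 12, 22, 24, 33, 44, 66, 88, 132, 264]; summing: σ(264) = 720.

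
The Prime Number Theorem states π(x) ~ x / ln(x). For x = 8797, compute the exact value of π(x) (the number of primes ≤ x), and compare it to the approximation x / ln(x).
π(8797) = 1095;  x/ln(x) ≈ 968.60;  relative error ≈ 11.54%.

Directly count primes up to 8797: π(8797) = 1095. The PNT approximation gives 8797/ln(8797) ≈ 8797/9.08217 ≈ 968.60. Relative error (π(x) − x/ln(x)) / π(x) ≈ 11.54%; the approximation is known to undercount slightly (Li(x) is a better estimate).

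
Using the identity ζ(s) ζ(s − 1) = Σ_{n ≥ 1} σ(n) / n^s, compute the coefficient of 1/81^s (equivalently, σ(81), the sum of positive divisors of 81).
σ(81) = 121

In the product (Σ m^0/m^s)(Σ k / k^s) = Σ (Σ_{d | n} d) / n^s, the coefficient of 1/n^s is σ(n) = Σ_{d | n} d. For n = 81, divisors are [1, 3, 9, 27, 81]; summing: σ(81) = 121.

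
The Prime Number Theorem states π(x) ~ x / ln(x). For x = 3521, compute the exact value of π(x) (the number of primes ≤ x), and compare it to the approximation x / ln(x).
π(3521) = 491;  x/ln(x) ≈ 431.15;  relative error ≈ 12.19%.

Directly count primes up to 3521: π(3521) = 491. The PNT approximation gives 3521/ln(3521) ≈ 3521/8.16650 ≈ 431.15. Relative error (π(x) − x/ln(x)) / π(x) ≈ 12.19%; the approximation is known to undercount slightly (Li(x) is a better estimate).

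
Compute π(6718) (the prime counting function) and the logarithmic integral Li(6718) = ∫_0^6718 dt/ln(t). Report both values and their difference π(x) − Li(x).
π(6718) = 866;  Li(6718) ≈ 882.41;  π(x) − Li(x) ≈ -16.41.

Direct count of primes ≤ 6718 gives π(6718) = 866. Numerical evaluation of the logarithmic integral gives Li(6718) ≈ 882.41. The difference π(x) − Li(x) ≈ -16.41 is typically negative for small/moderate x (Li(x) overestimates), though Littlewood's theorem shows this sign changes infinitely often.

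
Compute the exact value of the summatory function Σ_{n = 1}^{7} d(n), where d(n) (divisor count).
Σ_{n ≤ 7} d(n) = 16

Compute d(n) for each 1 ≤ n ≤ 7: d(1) = 1, d(2) = 2, d(3) = 2, d(4) = 3, d(5) = 2, d(6) = 4, d(7) = 2. Summing all 7 values: 16. (Dirichlet's divisor formula: Σ_{n ≤ x} d(n) = x ln(x) + (2γ − 1) x + O(√x). For x = 7, the asymptotic estimate is ≈ 14.70.)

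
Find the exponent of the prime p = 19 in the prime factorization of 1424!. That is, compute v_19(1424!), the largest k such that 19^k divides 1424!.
v_19(1424!) = 77

Legendre's formula: v_p(n!) = Σ_{k ≥ 1} ⌊n / p^k⌋. For p = 19, n = 1424, the terms are:
  ⌊1424/19^1⌋ = ⌊1424/19⌋ = 74
  ⌊1424/19^2⌋ = ⌊1424/361⌋ = 3
(the next term ⌊1424/19^3⌋ = 0, terminating the sum). Summing: v_19(1424!) = 74 + 3 = 77.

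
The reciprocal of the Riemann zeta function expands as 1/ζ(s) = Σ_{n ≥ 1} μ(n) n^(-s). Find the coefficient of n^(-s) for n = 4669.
μ(4669) = -1

Factor n = 4669 = 7 · 23 · 29. μ(n) = 0 if any exponent ≥ 2 (not squarefree); otherwise μ(n) = (−1)^{ω(n)} where ω(n) is the number of distinct prime factors. Applying: μ(4669) = -1.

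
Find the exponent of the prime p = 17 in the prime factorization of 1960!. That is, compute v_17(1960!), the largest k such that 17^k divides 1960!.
v_17(1960!) = 121

Legendre's formula: v_p(n!) = Σ_{k ≥ 1} ⌊n / p^k⌋. For p = 17, n = 1960, the terms are:
  ⌊1960/17^1⌋ = ⌊1960/17⌋ = 115
  ⌊1960/17^2⌋ = ⌊1960/289⌋ = 6
(the next term ⌊1960/17^3⌋ = 0, terminating the sum). Summing: v_17(1960!) = 115 + 6 = 121.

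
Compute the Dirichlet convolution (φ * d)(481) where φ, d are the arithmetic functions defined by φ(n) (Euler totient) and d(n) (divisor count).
(φ * d)(481) = 532

Divisors of 481: [1, 13, 37, 481]. For each d | 481:
  d = 1: φ(1) · d(481/1) = 1 · 4 = 4
  d = 13: φ(13) · d(481/13) = 12 · 2 = 24
  d = 37: φ(37) · d(481/37) = 36 · 2 = 72
  d = 481: φ(481) · d(481/481) = 432 · 1 = 432
Summing: (φ * d)(481) = 4 + 24 + 72 + 432 = 532.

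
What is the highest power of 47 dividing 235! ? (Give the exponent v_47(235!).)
v_47(235!) = 5

Legendre's formula: v_p(n!) = Σ_{k ≥ 1} ⌊n / p^k⌋. For p = 47, n = 235, the terms are:
  ⌊235/47^1⌋ = ⌊235/47⌋ = 5
(the next term ⌊235/47^2⌋ = 0, terminating the sum). Summing: v_47(235!) = 5 = 5.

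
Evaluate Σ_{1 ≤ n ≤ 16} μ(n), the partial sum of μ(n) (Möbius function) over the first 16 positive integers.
Σ_{n ≤ 16} μ(n) = -1

Compute μ(n) for each 1 ≤ n ≤ 16: μ(1) = 1, μ(2) = -1, μ(3) = -1, μ(4) = 0, μ(5) = -1, μ(6) = 1, μ(7) = -1, μ(8) = 0, μ(9) = 0, μ(10) = 1, μ(11) = -1, μ(12) = 0, μ(13) = -1, μ(14) = 1, μ(15) = 1, μ(16) = 0. Summing all 16 values: -1. (Mertens function M(x) = Σ_{n ≤ x} μ(n); on average M(x) should be small (PNT ⟺ M(x) = o(x)).)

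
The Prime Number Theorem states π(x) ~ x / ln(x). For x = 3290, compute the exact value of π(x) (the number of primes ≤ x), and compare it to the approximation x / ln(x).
π(3290) = 462;  x/ln(x) ≈ 406.24;  relative error ≈ 12.07%.

Directly count primes up to 3290: π(3290) = 462. The PNT approximation gives 3290/ln(3290) ≈ 3290/8.09864 ≈ 406.24. Relative error (π(x) − x/ln(x)) / π(x) ≈ 12.07%; the approximation is known to undercount slightly (Li(x) is a better estimate).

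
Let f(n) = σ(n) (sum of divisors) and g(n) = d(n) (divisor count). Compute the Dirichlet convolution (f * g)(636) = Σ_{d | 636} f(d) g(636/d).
(σ * d)(636) = 5376

Divisors of 636: [1, 2, 3, 4, 6, 12, 53, 106, 159, 212, 318, 636]. For each d | 636:
  d = 1: σ(1) · d(636/1) = 1 · 12 = 12
  d = 2: σ(2) · d(636/2) = 3 · 8 = 24
  d = 3: σ(3) · d(636/3) = 4 · 6 = 24
  d = 4: σ(4) · d(636/4) = 7 · 4 = 28
  d = 6: σ(6) · d(636/6) = 12 · 4 = 48
  d = 12: σ(12) · d(636/12) = 28 · 2 = 56
  d = 53: σ(53) · d(636/53) = 54 · 6 = 324
  d = 106: σ(106) · d(636/106) = 162 · 4 = 648
  d = 159: σ(159) · d(636/159) = 216 · 3 = 648
  d = 212: σ(212) · d(636/212) = 378 · 2 = 756
  d = 318: σ(318) · d(636/318) = 648 · 2 = 1296
  d = 636: σ(636) · d(636/636) = 1512 · 1 = 1512
Summing: (σ * d)(636) = 12 + 24 + 24 + 28 + 48 + 56 + 324 + 648 + 648 + 756 + 1296 + 1512 = 5376.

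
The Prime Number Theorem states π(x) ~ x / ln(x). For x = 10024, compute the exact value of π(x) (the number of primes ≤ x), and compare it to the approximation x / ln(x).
π(10024) = 1231;  x/ln(x) ≈ 1088.06;  relative error ≈ 11.61%.

Directly count primes up to 10024: π(10024) = 1231. The PNT approximation gives 10024/ln(10024) ≈ 10024/9.21274 ≈ 1088.06. Relative error (π(x) − x/ln(x)) / π(x) ≈ 11.61%; the approximation is known to undercount slightly (Li(x) is a better estimate).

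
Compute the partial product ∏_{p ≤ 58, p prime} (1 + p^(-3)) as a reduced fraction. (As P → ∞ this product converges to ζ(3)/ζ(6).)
∏ = 1193284353855226596885466673602596175872/1009953283877483663098780766542609340885

The primes p ≤ 58 are [2, 3, 5, 7, 11, 13, 17, 19, 23, 29, 31, 37, 41, 43, 47, 53]. For each, (1 + 1/p^3) = (p^3 + 1)/p^3. Multiplying these fractions over p ∈ [2, 3, 5, 7, 11, 13, 17, 19, 23, 29, 31, 37, 41, 43, 47, 53] gives 1193284353855226596885466673602596175872/1009953283877483663098780766542609340885. (In the limit P → ∞ this tends to ζ(3)/ζ(6).)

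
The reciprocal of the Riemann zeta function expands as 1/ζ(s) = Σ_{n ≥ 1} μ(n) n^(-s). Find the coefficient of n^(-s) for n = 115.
μ(115) = 1

Factor n = 115 = 5 · 23. μ(n) = 0 if any exponent ≥ 2 (not squarefree); otherwise μ(n) = (−1)^{ω(n)} where ω(n) is the number of distinct prime factors. Applying: μ(115) = 1.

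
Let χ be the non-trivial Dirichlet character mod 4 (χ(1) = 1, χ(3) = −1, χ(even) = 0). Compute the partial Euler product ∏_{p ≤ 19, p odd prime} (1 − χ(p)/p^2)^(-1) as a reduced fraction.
∏ = 14933966047/16280616960

The odd primes p ≤ 19 are [3, 5, 7, 11, 13, 17, 19]. For each, χ(p) = 1 if p ≡ 1 mod 4, χ(p) = −1 if p ≡ 3 mod 4. Taking (1 − χ(p)/p^2)^(-1) = p^2/(p^2 − χ(p)): (1 − (-1)/3^2)^(-1) · (1 − (1)/5^2)^(-1) · (1 − (-1)/7^2)^(-1) · (1 − (-1)/11^2)^(-1) · (1 − (1)/13^2)^(-1) · (1 − (1)/17^2)^(-1) · (1 − (-1)/19^2)^(-1) = 14933966047/16280616960.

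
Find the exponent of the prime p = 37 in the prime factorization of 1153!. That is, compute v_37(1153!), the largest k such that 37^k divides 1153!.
v_37(1153!) = 31

Legendre's formula: v_p(n!) = Σ_{k ≥ 1} ⌊n / p^k⌋. For p = 37, n = 1153, the terms are:
  ⌊1153/37^1⌋ = ⌊1153/37⌋ = 31
(the next term ⌊1153/37^2⌋ = 0, terminating the sum). Summing: v_37(1153!) = 31 = 31.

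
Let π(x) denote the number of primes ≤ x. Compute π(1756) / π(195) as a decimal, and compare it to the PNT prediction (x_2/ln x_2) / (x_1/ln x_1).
π(1756)/π(195) = 273/44 ≈ 6.2045;  PNT prediction ≈ 6.3560.

π(195) = 44 and π(1756) = 273, so π(1756)/π(195) ≈ 6.2045. The PNT-predicted ratio is (1756/ln(1756)) / (195/ln(195)) ≈ 6.3560. The two agree to within a few percent, as expected.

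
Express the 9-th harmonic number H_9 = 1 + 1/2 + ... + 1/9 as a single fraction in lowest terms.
H_9 = 7129/2520

Direct summation: H_9 = 1 + 1/2 + ... + 1/9. The least common denominator is lcm(1, ..., 9) = 2520; over this denominator the numerator is 2520 + 1260 + 840 + 630 + 504 + 420 + 360 + 315 + 280 = 7129, so H_9 = 7129/2520 (already in lowest terms) ≈ 2.82897. (The PNT-adjacent estimate ln(9) + γ ≈ 2.77444 matches within O(1/n).)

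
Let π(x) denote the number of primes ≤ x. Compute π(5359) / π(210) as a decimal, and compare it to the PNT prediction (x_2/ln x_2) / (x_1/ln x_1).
π(5359)/π(210) = 708/46 ≈ 15.3913;  PNT prediction ≈ 15.8915.

π(210) = 46 and π(5359) = 708, so π(5359)/π(210) ≈ 15.3913. The PNT-predicted ratio is (5359/ln(5359)) / (210/ln(210)) ≈ 15.8915. The two agree to within a few percent, as expected.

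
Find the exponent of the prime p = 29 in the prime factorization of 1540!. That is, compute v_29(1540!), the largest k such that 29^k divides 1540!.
v_29(1540!) = 54

Legendre's formula: v_p(n!) = Σ_{k ≥ 1} ⌊n / p^k⌋. For p = 29, n = 1540, the terms are:
  ⌊1540/29^1⌋ = ⌊1540/29⌋ = 53
  ⌊1540/29^2⌋ = ⌊1540/841⌋ = 1
(the next term ⌊1540/29^3⌋ = 0, terminating the sum). Summing: v_29(1540!) = 53 + 1 = 54.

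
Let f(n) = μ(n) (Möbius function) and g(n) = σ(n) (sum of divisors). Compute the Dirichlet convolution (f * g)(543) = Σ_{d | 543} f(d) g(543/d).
(μ * σ)(543) = 543

Divisors of 543: [1, 3, 181, 543]. For each d | 543:
  d = 1: μ(1) · σ(543/1) = 1 · 728 = 728
  d = 3: μ(3) · σ(543/3) = -1 · 182 = -182
  d = 181: μ(181) · σ(543/181) = -1 · 4 = -4
  d = 543: μ(543) · σ(543/543) = 1 · 1 = 1
Summing: (μ * σ)(543) = 728 + -182 + -4 + 1 = 543.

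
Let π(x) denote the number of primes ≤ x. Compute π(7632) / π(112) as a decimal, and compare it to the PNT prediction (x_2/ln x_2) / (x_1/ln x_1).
π(7632)/π(112) = 968/29 ≈ 33.3793;  PNT prediction ≈ 35.9651.

π(112) = 29 and π(7632) = 968, so π(7632)/π(112) ≈ 33.3793. The PNT-predicted ratio is (7632/ln(7632)) / (112/ln(112)) ≈ 35.9651. The two agree to within a few percent, as expected.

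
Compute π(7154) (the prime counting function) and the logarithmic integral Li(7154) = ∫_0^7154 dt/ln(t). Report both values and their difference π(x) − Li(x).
π(7154) = 915;  Li(7154) ≈ 931.70;  π(x) − Li(x) ≈ -16.70.

Direct count of primes ≤ 7154 gives π(7154) = 915. Numerical evaluation of the logarithmic integral gives Li(7154) ≈ 931.70. The difference π(x) − Li(x) ≈ -16.70 is typically negative for small/moderate x (Li(x) overestimates), though Littlewood's theorem shows this sign changes infinitely often.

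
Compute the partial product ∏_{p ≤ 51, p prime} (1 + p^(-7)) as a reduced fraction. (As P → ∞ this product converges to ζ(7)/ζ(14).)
∏ = 263853992248183929955588067841649958807762565359040660091503223132247928290282626850939575242745161896165376/261685269908462752626449098337825267072687203746267710284915637456014619560925349129829845059340019784340625

The primes p ≤ 51 are [2, 3, 5, 7, 11, 13, 17, 19, 23, 29, 31, 37, 41, 43, 47]. For each, (1 + 1/p^7) = (p^7 + 1)/p^7. Multiplying these fractions over p ∈ [2, 3, 5, 7, 11, 13, 17, 19, 23, 29, 31, 37, 41, 43, 47] gives 263853992248183929955588067841649958807762565359040660091503223132247928290282626850939575242745161896165376/261685269908462752626449098337825267072687203746267710284915637456014619560925349129829845059340019784340625. (In the limit P → ∞ this tends to ζ(7)/ζ(14).)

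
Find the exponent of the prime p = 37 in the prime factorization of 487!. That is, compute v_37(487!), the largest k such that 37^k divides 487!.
v_37(487!) = 13

Legendre's formula: v_p(n!) = Σ_{k ≥ 1} ⌊n / p^k⌋. For p = 37, n = 487, the terms are:
  ⌊487/37^1⌋ = ⌊487/37⌋ = 13
(the next term ⌊487/37^2⌋ = 0, terminating the sum). Summing: v_37(487!) = 13 = 13.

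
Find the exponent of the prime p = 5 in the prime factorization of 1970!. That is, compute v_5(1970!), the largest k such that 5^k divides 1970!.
v_5(1970!) = 490

Legendre's formula: v_p(n!) = Σ_{k ≥ 1} ⌊n / p^k⌋. For p = 5, n = 1970, the terms are:
  ⌊1970/5^1⌋ = ⌊1970/5⌋ = 394
  ⌊1970/5^2⌋ = ⌊1970/25⌋ = 78
  ⌊1970/5^3⌋ = ⌊1970/125⌋ = 15
  ⌊1970/5^4⌋ = ⌊1970/625⌋ = 3
(the next term ⌊1970/5^5⌋ = 0, terminating the sum). Summing: v_5(1970!) = 394 + 78 + 15 + 3 = 490.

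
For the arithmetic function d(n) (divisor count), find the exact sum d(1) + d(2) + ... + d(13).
Σ_{n ≤ 13} d(n) = 37

Compute d(n) for each 1 ≤ n ≤ 13: d(1) = 1, d(2) = 2, d(3) = 2, d(4) = 3, d(5) = 2, d(6) = 4, d(7) = 2, d(8) = 4, d(9) = 3, d(10) = 4, d(11) = 2, d(12) = 6, d(13) = 2. Summing all 13 values: 37. (Dirichlet's divisor formula: Σ_{n ≤ x} d(n) = x ln(x) + (2γ − 1) x + O(√x). For x = 13, the asymptotic estimate is ≈ 35.35.)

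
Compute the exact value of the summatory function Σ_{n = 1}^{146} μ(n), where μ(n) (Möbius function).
Σ_{n ≤ 146} μ(n) = 1

Compute μ(n) for each 1 ≤ n ≤ 146: μ(1) = 1, μ(2) = -1, μ(3) = -1, μ(4) = 0, μ(5) = -1, μ(6) = 1, μ(7) = -1, μ(8) = 0, μ(9) = 0, μ(10) = 1, μ(11) = -1, μ(12) = 0, μ(13) = -1, μ(14) = 1, μ(15) = 1, μ(16) = 0, μ(17) = -1, μ(18) = 0, μ(19) = -1, μ(20) = 0, μ(21) = 1, μ(22) = 1, μ(23) = -1, μ(24) = 0, μ(25) = 0, μ(26) = 1, μ(27) = 0, μ(28) = 0, μ(29) = -1, μ(30) = -1, μ(31) = -1, μ(32) = 0, μ(33) = 1, μ(34) = 1, μ(35) = 1, μ(36) = 0, μ(37) = -1, μ(38) = 1, μ(39) = 1, μ(40) = 0, μ(41) = -1, μ(42) = -1, μ(43) = -1, μ(44) = 0, μ(45) = 0, μ(46) = 1, μ(47) = -1, μ(48) = 0, μ(49) = 0, μ(50) = 0, μ(51) = 1, μ(52) = 0, μ(53) = -1, μ(54) = 0, μ(55) = 1, μ(56) = 0, μ(57) = 1, μ(58) = 1, μ(59) = -1, μ(60) = 0, μ(61) = -1, μ(62) = 1, μ(63) = 0, μ(64) = 0, μ(65) = 1, μ(66) = -1, μ(67) = -1, μ(68) = 0, μ(69) = 1, μ(70) = -1, μ(71) = -1, μ(72) = 0, μ(73) = -1, μ(74) = 1, μ(75) = 0, μ(76) = 0, μ(77) = 1, μ(78) = -1, μ(79) = -1, μ(80) = 0, μ(81) = 0, μ(82) = 1, μ(83) = -1, μ(84) = 0, μ(85) = 1, μ(86) = 1, μ(87) = 1, μ(88) = 0, μ(89) = -1, μ(90) = 0, μ(91) = 1, μ(92) = 0, μ(93) = 1, μ(94) = 1, μ(95) = 1, μ(96) = 0, μ(97) = -1, μ(98) = 0, μ(99) = 0, μ(100) = 0, μ(101) = -1, μ(102) = -1, μ(103) = -1, μ(104) = 0, μ(105) = -1, μ(106) = 1, μ(107) = -1, μ(108) = 0, μ(109) = -1, μ(110) = -1, μ(111) = 1, μ(112) = 0, μ(113) = -1, μ(114) = -1, μ(115) = 1, μ(116) = 0, μ(117) = 0, μ(118) = 1, μ(119) = 1, μ(120) = 0, μ(121) = 0, μ(122) = 1, μ(123) = 1, μ(124) = 0, μ(125) = 0, μ(126) = 0, μ(127) = -1, μ(128) = 0, μ(129) = 1, μ(130) = -1, μ(131) = -1, μ(132) = 0, μ(133) = 1, μ(134) = 1, μ(135) = 0, μ(136) = 0, μ(137) = -1, μ(138) = -1, μ(139) = -1, μ(140) = 0, μ(141) = 1, μ(142) = 1, μ(143) = 1, μ(144) = 0, μ(145) = 1, μ(146) = 1. Summing all 146 values: 1. (Mertens function M(x) = Σ_{n ≤ x} μ(n); on average M(x) should be small (PNT ⟺ M(x) = o(x)).)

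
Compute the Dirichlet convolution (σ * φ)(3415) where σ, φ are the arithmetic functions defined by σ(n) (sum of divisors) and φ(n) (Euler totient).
(σ * φ)(3415) = 13660

Divisors of 3415: [1, 5, 683, 3415]. For each d | 3415:
  d = 1: σ(1) · φ(3415/1) = 1 · 2728 = 2728
  d = 5: σ(5) · φ(3415/5) = 6 · 682 = 4092
  d = 683: σ(683) · φ(3415/683) = 684 · 4 = 2736
  d = 3415: σ(3415) · φ(3415/3415) = 4104 · 1 = 4104
Summing: (σ * φ)(3415) = 2728 + 4092 + 2736 + 4104 = 13660.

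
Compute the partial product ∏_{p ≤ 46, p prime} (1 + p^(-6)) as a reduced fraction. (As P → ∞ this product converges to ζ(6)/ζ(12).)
∏ = 1359712698137872510059489328104656331148295030771712937358491632747920000/1336862024495300077504819810119357413472366273194284637902602168232026717

The primes p ≤ 46 are [2, 3, 5, 7, 11, 13, 17, 19, 23, 29, 31, 37, 41, 43]. For each, (1 + 1/p^6) = (p^6 + 1)/p^6. Multiplying these fractions over p ∈ [2, 3, 5, 7, 11, 13, 17, 19, 23, 29, 31, 37, 41, 43] gives 1359712698137872510059489328104656331148295030771712937358491632747920000/1336862024495300077504819810119357413472366273194284637902602168232026717. (In the limit P → ∞ this tends to ζ(6)/ζ(12).)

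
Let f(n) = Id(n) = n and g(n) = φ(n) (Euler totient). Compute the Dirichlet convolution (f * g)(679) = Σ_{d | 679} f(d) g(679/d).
(Id * φ)(679) = 2509

Divisors of 679: [1, 7, 97, 679]. For each d | 679:
  d = 1: Id(1) · φ(679/1) = 1 · 576 = 576
  d = 7: Id(7) · φ(679/7) = 7 · 96 = 672
  d = 97: Id(97) · φ(679/97) = 97 · 6 = 582
  d = 679: Id(679) · φ(679/679) = 679 · 1 = 679
Summing: (Id * φ)(679) = 576 + 672 + 582 + 679 = 2509.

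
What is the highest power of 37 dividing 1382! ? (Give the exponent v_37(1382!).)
v_37(1382!) = 38

Legendre's formula: v_p(n!) = Σ_{k ≥ 1} ⌊n / p^k⌋. For p = 37, n = 1382, the terms are:
  ⌊1382/37^1⌋ = ⌊1382/37⌋ = 37
  ⌊1382/37^2⌋ = ⌊1382/1369⌋ = 1
(the next term ⌊1382/37^3⌋ = 0, terminating the sum). Summing: v_37(1382!) = 37 + 1 = 38.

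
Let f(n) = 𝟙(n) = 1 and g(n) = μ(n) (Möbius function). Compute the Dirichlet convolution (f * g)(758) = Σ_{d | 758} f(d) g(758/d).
(𝟙 * μ)(758) = 0

Divisors of 758: [1, 2, 379, 758]. For each d | 758:
  d = 1: 𝟙(1) · μ(758/1) = 1 · 1 = 1
  d = 2: 𝟙(2) · μ(758/2) = 1 · -1 = -1
  d = 379: 𝟙(379) · μ(758/379) = 1 · -1 = -1
  d = 758: 𝟙(758) · μ(758/758) = 1 · 1 = 1
Summing: (𝟙 * μ)(758) = 1 + -1 + -1 + 1 = 0.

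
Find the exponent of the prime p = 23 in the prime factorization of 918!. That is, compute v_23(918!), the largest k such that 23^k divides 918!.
v_23(918!) = 40

Legendre's formula: v_p(n!) = Σ_{k ≥ 1} ⌊n / p^k⌋. For p = 23, n = 918, the terms are:
  ⌊918/23^1⌋ = ⌊918/23⌋ = 39
  ⌊918/23^2⌋ = ⌊918/529⌋ = 1
(the next term ⌊918/23^3⌋ = 0, terminating the sum). Summing: v_23(918!) = 39 + 1 = 40.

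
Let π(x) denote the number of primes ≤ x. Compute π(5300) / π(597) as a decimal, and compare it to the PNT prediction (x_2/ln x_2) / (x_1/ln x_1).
π(5300)/π(597) = 702/108 ≈ 6.5000;  PNT prediction ≈ 6.6172.

π(597) = 108 and π(5300) = 702, so π(5300)/π(597) ≈ 6.5000. The PNT-predicted ratio is (5300/ln(5300)) / (597/ln(597)) ≈ 6.6172. The two agree to within a few percent, as expected.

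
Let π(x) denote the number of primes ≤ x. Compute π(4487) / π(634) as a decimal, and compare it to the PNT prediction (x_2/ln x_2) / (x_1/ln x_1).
π(4487)/π(634) = 609/115 ≈ 5.2957;  PNT prediction ≈ 5.4303.

π(634) = 115 and π(4487) = 609, so π(4487)/π(634) ≈ 5.2957. The PNT-predicted ratio is (4487/ln(4487)) / (634/ln(634)) ≈ 5.4303. The two agree to within a few percent, as expected.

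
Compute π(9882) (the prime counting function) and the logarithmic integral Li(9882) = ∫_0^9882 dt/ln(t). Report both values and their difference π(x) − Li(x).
π(9882) = 1218;  Li(9882) ≈ 1233.32;  π(x) − Li(x) ≈ -15.32.

Direct count of primes ≤ 9882 gives π(9882) = 1218. Numerical evaluation of the logarithmic integral gives Li(9882) ≈ 1233.32. The difference π(x) − Li(x) ≈ -15.32 is typically negative for small/moderate x (Li(x) overestimates), though Littlewood's theorem shows this sign changes infinitely often.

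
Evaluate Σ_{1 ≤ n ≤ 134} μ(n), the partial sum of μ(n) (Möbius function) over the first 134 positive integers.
Σ_{n ≤ 134} μ(n) = -1

Compute μ(n) for each 1 ≤ n ≤ 134: μ(1) = 1, μ(2) = -1, μ(3) = -1, μ(4) = 0, μ(5) = -1, μ(6) = 1, μ(7) = -1, μ(8) = 0, μ(9) = 0, μ(10) = 1, μ(11) = -1, μ(12) = 0, μ(13) = -1, μ(14) = 1, μ(15) = 1, μ(16) = 0, μ(17) = -1, μ(18) = 0, μ(19) = -1, μ(20) = 0, μ(21) = 1, μ(22) = 1, μ(23) = -1, μ(24) = 0, μ(25) = 0, μ(26) = 1, μ(27) = 0, μ(28) = 0, μ(29) = -1, μ(30) = -1, μ(31) = -1, μ(32) = 0, μ(33) = 1, μ(34) = 1, μ(35) = 1, μ(36) = 0, μ(37) = -1, μ(38) = 1, μ(39) = 1, μ(40) = 0, μ(41) = -1, μ(42) = -1, μ(43) = -1, μ(44) = 0, μ(45) = 0, μ(46) = 1, μ(47) = -1, μ(48) = 0, μ(49) = 0, μ(50) = 0, μ(51) = 1, μ(52) = 0, μ(53) = -1, μ(54) = 0, μ(55) = 1, μ(56) = 0, μ(57) = 1, μ(58) = 1, μ(59) = -1, μ(60) = 0, μ(61) = -1, μ(62) = 1, μ(63) = 0, μ(64) = 0, μ(65) = 1, μ(66) = -1, μ(67) = -1, μ(68) = 0, μ(69) = 1, μ(70) = -1, μ(71) = -1, μ(72) = 0, μ(73) = -1, μ(74) = 1, μ(75) = 0, μ(76) = 0, μ(77) = 1, μ(78) = -1, μ(79) = -1, μ(80) = 0, μ(81) = 0, μ(82) = 1, μ(83) = -1, μ(84) = 0, μ(85) = 1, μ(86) = 1, μ(87) = 1, μ(88) = 0, μ(89) = -1, μ(90) = 0, μ(91) = 1, μ(92) = 0, μ(93) = 1, μ(94) = 1, μ(95) = 1, μ(96) = 0, μ(97) = -1, μ(98) = 0, μ(99) = 0, μ(100) = 0, μ(101) = -1, μ(102) = -1, μ(103) = -1, μ(104) = 0, μ(105) = -1, μ(106) = 1, μ(107) = -1, μ(108) = 0, μ(109) = -1, μ(110) = -1, μ(111) = 1, μ(112) = 0, μ(113) = -1, μ(114) = -1, μ(115) = 1, μ(116) = 0, μ(117) = 0, μ(118) = 1, μ(119) = 1, μ(120) = 0, μ(121) = 0, μ(122) = 1, μ(123) = 1, μ(124) = 0, μ(125) = 0, μ(126) = 0, μ(127) = -1, μ(128) = 0, μ(129) = 1, μ(130) = -1, μ(131) = -1, μ(132) = 0, μ(133) = 1, μ(134) = 1. Summing all 134 values: -1. (Mertens function M(x) = Σ_{n ≤ x} μ(n); on average M(x) should be small (PNT ⟺ M(x) = o(x)).)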